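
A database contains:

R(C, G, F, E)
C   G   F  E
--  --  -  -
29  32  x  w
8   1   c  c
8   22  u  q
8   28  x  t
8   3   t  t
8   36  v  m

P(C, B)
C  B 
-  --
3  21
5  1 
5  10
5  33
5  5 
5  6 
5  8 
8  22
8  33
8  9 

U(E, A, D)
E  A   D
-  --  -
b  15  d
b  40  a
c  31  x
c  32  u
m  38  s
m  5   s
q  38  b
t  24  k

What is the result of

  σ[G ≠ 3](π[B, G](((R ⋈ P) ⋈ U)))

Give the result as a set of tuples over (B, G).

{(22, 1), (22, 22), (22, 28), (22, 36), (33, 1), (33, 22), (33, 28), (33, 36), (9, 1), (9, 22), (9, 28), (9, 36)}

R ⋈ P (natural join on C): {(8, 1, c, c, 22), (8, 1, c, c, 33), (8, 1, c, c, 9), (8, 22, u, q, 22), (8, 22, u, q, 33), (8, 22, u, q, 9), (8, 28, x, t, 22), (8, 28, x, t, 33), (8, 28, x, t, 9), (8, 3, t, t, 22), (8, 3, t, t, 33), (8, 3, t, t, 9), (8, 36, v, m, 22), (8, 36, v, m, 33), (8, 36, v, m, 9)}
(R ⋈ P) ⋈ U (natural join on E): {(8, 1, c, c, 22, 31, x), (8, 1, c, c, 22, 32, u), (8, 1, c, c, 33, 31, x), (8, 1, c, c, 33, 32, u), (8, 1, c, c, 9, 31, x), (8, 1, c, c, 9, 32, u), (8, 22, u, q, 22, 38, b), (8, 22, u, q, 33, 38, b), (8, 22, u, q, 9, 38, b), (8, 28, x, t, 22, 24, k), (8, 28, x, t, 33, 24, k), (8, 28, x, t, 9, 24, k), (8, 3, t, t, 22, 24, k), (8, 3, t, t, 33, 24, k), (8, 3, t, t, 9, 24, k), (8, 36, v, m, 22, 38, s), (8, 36, v, m, 22, 5, s), (8, 36, v, m, 33, 38, s), (8, 36, v, m, 33, 5, s), (8, 36, v, m, 9, 38, s), (8, 36, v, m, 9, 5, s)}
π_{B, G} gives {(22, 1), (22, 22), (22, 28), (22, 3), (22, 36), (33, 1), (33, 22), (33, 28), (33, 3), (33, 36), (9, 1), (9, 22), (9, 28), (9, 3), (9, 36)} (6 duplicate(s) eliminated).
σ[G ≠ 3]: keep tuples satisfying G ≠ 3 → {(22, 1), (22, 22), (22, 28), (22, 36), (33, 1), (33, 22), (33, 28), (33, 36), (9, 1), (9, 22), (9, 28), (9, 36)}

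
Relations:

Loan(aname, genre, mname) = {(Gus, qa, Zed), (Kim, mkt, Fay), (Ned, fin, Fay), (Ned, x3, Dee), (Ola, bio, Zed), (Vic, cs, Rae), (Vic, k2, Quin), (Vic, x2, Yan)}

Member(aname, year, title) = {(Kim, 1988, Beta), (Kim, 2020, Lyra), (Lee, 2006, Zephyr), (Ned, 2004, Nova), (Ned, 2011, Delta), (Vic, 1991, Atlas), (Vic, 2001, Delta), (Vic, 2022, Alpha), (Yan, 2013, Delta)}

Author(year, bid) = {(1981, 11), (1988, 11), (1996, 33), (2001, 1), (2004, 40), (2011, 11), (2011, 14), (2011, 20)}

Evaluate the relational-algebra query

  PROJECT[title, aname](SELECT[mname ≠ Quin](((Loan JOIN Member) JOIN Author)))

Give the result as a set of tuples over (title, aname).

Loan ⋈ Member (natural join on aname): {(Kim, mkt, Fay, 1988, Beta), (Kim, mkt, Fay, 2020, Lyra), (Ned, fin, Fay, 2004, Nova), (Ned, fin, Fay, 2011, Delta), (Ned, x3, Dee, 2004, Nova), (Ned, x3, Dee, 2011, Delta), (Vic, cs, Rae, 1991, Atlas), (Vic, cs, Rae, 2001, Delta), (Vic, cs, Rae, 2022, Alpha), (Vic, k2, Quin, 1991, Atlas), (Vic, k2, Quin, 2001, Delta), (Vic, k2, Quin, 2022, Alpha), (Vic, x2, Yan, 1991, Atlas), (Vic, x2, Yan, 2001, Delta), (Vic, x2, Yan, 2022, Alpha)}
(Loan JOIN Member) ⋈ Author (natural join on year): {(Kim, mkt, Fay, 1988, Beta, 11), (Ned, fin, Fay, 2004, Nova, 40), (Ned, fin, Fay, 2011, Delta, 11), (Ned, fin, Fay, 2011, Delta, 14), (Ned, fin, Fay, 2011, Delta, 20), (Ned, x3, Dee, 2004, Nova, 40), (Ned, x3, Dee, 2011, Delta, 11), (Ned, x3, Dee, 2011, Delta, 14), (Ned, x3, Dee, 2011, Delta, 20), (Vic, cs, Rae, 2001, Delta, 1), (Vic, k2, Quin, 2001, Delta, 1), (Vic, x2, Yan, 2001, Delta, 1)}
Selection mname ≠ Quin: {(Kim, mkt, Fay, 1988, Beta, 11), (Ned, fin, Fay, 2004, Nova, 40), (Ned, fin, Fay, 2011, Delta, 11), (Ned, fin, Fay, 2011, Delta, 14), (Ned, fin, Fay, 2011, Delta, 20), (Ned, x3, Dee, 2004, Nova, 40), (Ned, x3, Dee, 2011, Delta, 11), (Ned, x3, Dee, 2011, Delta, 14), (Ned, x3, Dee, 2011, Delta, 20), (Vic, cs, Rae, 2001, Delta, 1), (Vic, x2, Yan, 2001, Delta, 1)}
π[title, aname]: project onto (title, aname) (7 duplicate(s) eliminated) → {(Beta, Kim), (Delta, Ned), (Delta, Vic), (Nova, Ned)}

{(Beta, Kim), (Delta, Ned), (Delta, Vic), (Nova, Ned)}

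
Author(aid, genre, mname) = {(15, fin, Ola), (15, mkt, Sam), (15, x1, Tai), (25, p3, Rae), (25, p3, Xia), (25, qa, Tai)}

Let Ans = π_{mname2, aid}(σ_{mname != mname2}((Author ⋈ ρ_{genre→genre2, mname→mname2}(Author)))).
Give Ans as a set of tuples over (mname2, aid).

ρ[genre→genre2, mname→mname2]: schema becomes (aid, genre2, mname2); tuples unchanged.
Author ⋈ ρ_{genre→genre2, mname→mname2}(Author) (natural join on aid): {(15, fin, Ola, fin, Ola), (15, fin, Ola, mkt, Sam), (15, fin, Ola, x1, Tai), (15, mkt, Sam, fin, Ola), (15, mkt, Sam, mkt, Sam), (15, mkt, Sam, x1, Tai), (15, x1, Tai, fin, Ola), (15, x1, Tai, mkt, Sam), (15, x1, Tai, x1, Tai), (25, p3, Rae, p3, Rae), (25, p3, Rae, p3, Xia), (25, p3, Rae, qa, Tai), (25, p3, Xia, p3, Rae), (25, p3, Xia, p3, Xia), (25, p3, Xia, qa, Tai), (25, qa, Tai, p3, Rae), (25, qa, Tai, p3, Xia), (25, qa, Tai, qa, Tai)}
σ[mname != mname2]: keep tuples satisfying mname != mname2 → {(15, fin, Ola, mkt, Sam), (15, fin, Ola, x1, Tai), (15, mkt, Sam, fin, Ola), (15, mkt, Sam, x1, Tai), (15, x1, Tai, fin, Ola), (15, x1, Tai, mkt, Sam), (25, p3, Rae, p3, Xia), (25, p3, Rae, qa, Tai), (25, p3, Xia, p3, Rae), (25, p3, Xia, qa, Tai), (25, qa, Tai, p3, Rae), (25, qa, Tai, p3, Xia)}
Projecting to mname2, aid (6 duplicate(s) eliminated): {(Ola, 15), (Rae, 25), (Sam, 15), (Tai, 15), (Tai, 25), (Xia, 25)}

{(Ola, 15), (Rae, 25), (Sam, 15), (Tai, 15), (Tai, 25), (Xia, 25)}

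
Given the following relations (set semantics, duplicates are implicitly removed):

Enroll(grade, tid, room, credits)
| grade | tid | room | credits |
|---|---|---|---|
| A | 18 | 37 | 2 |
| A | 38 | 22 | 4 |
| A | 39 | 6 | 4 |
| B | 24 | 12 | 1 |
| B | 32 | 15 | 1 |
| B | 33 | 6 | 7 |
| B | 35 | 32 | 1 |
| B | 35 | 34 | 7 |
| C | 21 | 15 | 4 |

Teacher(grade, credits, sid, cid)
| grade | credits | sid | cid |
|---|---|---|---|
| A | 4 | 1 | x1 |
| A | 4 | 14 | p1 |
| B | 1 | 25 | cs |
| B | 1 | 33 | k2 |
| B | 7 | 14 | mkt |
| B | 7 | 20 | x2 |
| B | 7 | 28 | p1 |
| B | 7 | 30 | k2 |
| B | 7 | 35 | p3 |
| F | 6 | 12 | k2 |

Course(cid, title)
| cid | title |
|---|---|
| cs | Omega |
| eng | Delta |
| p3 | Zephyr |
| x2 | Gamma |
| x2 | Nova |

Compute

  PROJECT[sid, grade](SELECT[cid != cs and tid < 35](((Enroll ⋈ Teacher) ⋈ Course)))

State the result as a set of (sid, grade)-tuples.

{(20, B), (35, B)}

Natural join on grade, credits: {(A, 38, 22, 4, 1, x1), (A, 38, 22, 4, 14, p1), (A, 39, 6, 4, 1, x1), (A, 39, 6, 4, 14, p1), (B, 24, 12, 1, 25, cs), (B, 24, 12, 1, 33, k2), (B, 32, 15, 1, 25, cs), (B, 32, 15, 1, 33, k2), (B, 33, 6, 7, 14, mkt), (B, 33, 6, 7, 20, x2), (B, 33, 6, 7, 28, p1), (B, 33, 6, 7, 30, k2), (B, 33, 6, 7, 35, p3), (B, 35, 32, 1, 25, cs), (B, 35, 32, 1, 33, k2), (B, 35, 34, 7, 14, mkt), (B, 35, 34, 7, 20, x2), (B, 35, 34, 7, 28, p1), (B, 35, 34, 7, 30, k2), (B, 35, 34, 7, 35, p3)}
Natural join on cid: {(B, 24, 12, 1, 25, cs, Omega), (B, 32, 15, 1, 25, cs, Omega), (B, 33, 6, 7, 20, x2, Gamma), (B, 33, 6, 7, 20, x2, Nova), (B, 33, 6, 7, 35, p3, Zephyr), (B, 35, 32, 1, 25, cs, Omega), (B, 35, 34, 7, 20, x2, Gamma), (B, 35, 34, 7, 20, x2, Nova), (B, 35, 34, 7, 35, p3, Zephyr)}
σ[cid != cs and tid < 35]: keep tuples satisfying cid != cs and tid < 35 → {(B, 33, 6, 7, 20, x2, Gamma), (B, 33, 6, 7, 20, x2, Nova), (B, 33, 6, 7, 35, p3, Zephyr)}
Projecting to sid, grade (1 duplicate(s) eliminated): {(20, B), (35, B)}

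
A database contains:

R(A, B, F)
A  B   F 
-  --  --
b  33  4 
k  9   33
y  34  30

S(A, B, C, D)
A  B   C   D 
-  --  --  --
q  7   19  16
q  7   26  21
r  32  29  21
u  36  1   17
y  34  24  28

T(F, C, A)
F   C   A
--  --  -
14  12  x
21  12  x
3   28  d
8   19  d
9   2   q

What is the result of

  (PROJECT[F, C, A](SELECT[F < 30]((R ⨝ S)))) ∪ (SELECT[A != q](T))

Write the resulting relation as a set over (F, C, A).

{(14, 12, x), (21, 12, x), (3, 28, d), (8, 19, d)}

Natural join on A, B: {(y, 34, 30, 24, 28)}
Selection F < 30: {}
Keep only column(s) F, C, A: {}
Selection A != q: {(14, 12, x), (21, 12, x), (3, 28, d), (8, 19, d)}
Union: {} with {(14, 12, x), (21, 12, x), (3, 28, d), (8, 19, d)} → {(14, 12, x), (21, 12, x), (3, 28, d), (8, 19, d)}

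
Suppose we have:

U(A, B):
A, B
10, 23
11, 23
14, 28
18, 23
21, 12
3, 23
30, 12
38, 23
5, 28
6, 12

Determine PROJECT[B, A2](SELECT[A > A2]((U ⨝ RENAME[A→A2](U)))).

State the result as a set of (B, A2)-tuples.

ρ[A→A2]: schema becomes (A2, B); tuples unchanged.
Joining U and RENAME[A→A2](U) on B yields {(10, 23, 10), (10, 23, 11), (10, 23, 18), (10, 23, 3), (10, 23, 38), (11, 23, 10), (11, 23, 11), (11, 23, 18), (11, 23, 3), (11, 23, 38), (14, 28, 14), (14, 28, 5), (18, 23, 10), (18, 23, 11), (18, 23, 18), (18, 23, 3), (18, 23, 38), (21, 12, 21), (21, 12, 30), (21, 12, 6), (3, 23, 10), (3, 23, 11), (3, 23, 18), (3, 23, 3), (3, 23, 38), (30, 12, 21), (30, 12, 30), (30, 12, 6), (38, 23, 10), (38, 23, 11), (38, 23, 18), (38, 23, 3), (38, 23, 38), (5, 28, 14), (5, 28, 5), (6, 12, 21), (6, 12, 30), (6, 12, 6)}.
σ[A > A2]: keep tuples satisfying A > A2 → {(10, 23, 3), (11, 23, 10), (11, 23, 3), (14, 28, 5), (18, 23, 10), (18, 23, 11), (18, 23, 3), (21, 12, 6), (30, 12, 21), (30, 12, 6), (38, 23, 10), (38, 23, 11), (38, 23, 18), (38, 23, 3)}
π_{B, A2} gives {(12, 21), (12, 6), (23, 10), (23, 11), (23, 18), (23, 3), (28, 5)} (7 duplicate(s) eliminated).

{(12, 21), (12, 6), (23, 10), (23, 11), (23, 18), (23, 3), (28, 5)}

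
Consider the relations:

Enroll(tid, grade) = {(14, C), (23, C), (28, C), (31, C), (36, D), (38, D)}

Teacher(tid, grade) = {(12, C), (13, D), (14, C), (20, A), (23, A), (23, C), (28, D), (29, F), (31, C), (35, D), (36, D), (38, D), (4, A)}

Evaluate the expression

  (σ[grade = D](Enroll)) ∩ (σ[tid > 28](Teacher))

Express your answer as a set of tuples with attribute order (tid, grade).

{(36, D), (38, D)}

Apply σ_{grade = D}; surviving tuples: {(36, D), (38, D)}
Apply σ_{tid > 28}; surviving tuples: {(29, F), (31, C), (35, D), (36, D), (38, D)}
Intersection: {(36, D), (38, D)} with {(29, F), (31, C), (35, D), (36, D), (38, D)} → {(36, D), (38, D)}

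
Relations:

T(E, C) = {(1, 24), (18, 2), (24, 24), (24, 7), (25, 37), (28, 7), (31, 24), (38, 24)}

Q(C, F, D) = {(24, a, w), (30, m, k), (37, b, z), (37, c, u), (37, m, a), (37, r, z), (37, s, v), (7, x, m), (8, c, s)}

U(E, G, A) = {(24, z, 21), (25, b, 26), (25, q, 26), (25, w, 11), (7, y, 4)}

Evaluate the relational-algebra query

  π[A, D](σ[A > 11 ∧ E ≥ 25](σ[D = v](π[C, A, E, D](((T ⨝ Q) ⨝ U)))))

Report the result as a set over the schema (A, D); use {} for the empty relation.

{(26, v)}

Natural join on C: {(1, 24, a, w), (24, 24, a, w), (24, 7, x, m), (25, 37, b, z), (25, 37, c, u), (25, 37, m, a), (25, 37, r, z), (25, 37, s, v), (28, 7, x, m), (31, 24, a, w), (38, 24, a, w)}
Natural join on E: {(24, 24, a, w, z, 21), (24, 7, x, m, z, 21), (25, 37, b, z, b, 26), (25, 37, b, z, q, 26), (25, 37, b, z, w, 11), (25, 37, c, u, b, 26), (25, 37, c, u, q, 26), (25, 37, c, u, w, 11), (25, 37, m, a, b, 26), (25, 37, m, a, q, 26), (25, 37, m, a, w, 11), (25, 37, r, z, b, 26), (25, 37, r, z, q, 26), (25, 37, r, z, w, 11), (25, 37, s, v, b, 26), (25, 37, s, v, q, 26), (25, 37, s, v, w, 11)}
Keep only column(s) C, A, E, D (7 duplicate(s) eliminated): {(24, 21, 24, w), (37, 11, 25, a), (37, 11, 25, u), (37, 11, 25, v), (37, 11, 25, z), (37, 26, 25, a), (37, 26, 25, u), (37, 26, 25, v), (37, 26, 25, z), (7, 21, 24, m)}
Selection D = v: {(37, 11, 25, v), (37, 26, 25, v)}
Selection A > 11 ∧ E ≥ 25: {(37, 26, 25, v)}
Keep only column(s) A, D: {(26, v)}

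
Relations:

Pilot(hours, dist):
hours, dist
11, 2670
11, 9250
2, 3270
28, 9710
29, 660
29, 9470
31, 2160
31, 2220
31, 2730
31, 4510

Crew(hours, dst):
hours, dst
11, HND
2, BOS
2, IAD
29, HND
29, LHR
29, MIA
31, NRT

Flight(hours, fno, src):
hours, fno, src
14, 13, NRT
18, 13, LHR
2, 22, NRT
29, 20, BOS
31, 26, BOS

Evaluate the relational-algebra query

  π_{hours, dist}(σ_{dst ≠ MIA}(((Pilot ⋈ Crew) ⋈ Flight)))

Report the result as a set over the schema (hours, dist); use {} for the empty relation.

{(2, 3270), (29, 660), (29, 9470), (31, 2160), (31, 2220), (31, 2730), (31, 4510)}

Pilot ⋈ Crew (natural join on hours): {(11, 2670, HND), (11, 9250, HND), (2, 3270, BOS), (2, 3270, IAD), (29, 660, HND), (29, 660, LHR), (29, 660, MIA), (29, 9470, HND), (29, 9470, LHR), (29, 9470, MIA), (31, 2160, NRT), (31, 2220, NRT), (31, 2730, NRT), (31, 4510, NRT)}
(Pilot ⋈ Crew) ⋈ Flight (natural join on hours): {(2, 3270, BOS, 22, NRT), (2, 3270, IAD, 22, NRT), (29, 660, HND, 20, BOS), (29, 660, LHR, 20, BOS), (29, 660, MIA, 20, BOS), (29, 9470, HND, 20, BOS), (29, 9470, LHR, 20, BOS), (29, 9470, MIA, 20, BOS), (31, 2160, NRT, 26, BOS), (31, 2220, NRT, 26, BOS), (31, 2730, NRT, 26, BOS), (31, 4510, NRT, 26, BOS)}
Selection dst ≠ MIA: {(2, 3270, BOS, 22, NRT), (2, 3270, IAD, 22, NRT), (29, 660, HND, 20, BOS), (29, 660, LHR, 20, BOS), (29, 9470, HND, 20, BOS), (29, 9470, LHR, 20, BOS), (31, 2160, NRT, 26, BOS), (31, 2220, NRT, 26, BOS), (31, 2730, NRT, 26, BOS), (31, 4510, NRT, 26, BOS)}
π[hours, dist]: project onto (hours, dist) (3 duplicate(s) eliminated) → {(2, 3270), (29, 660), (29, 9470), (31, 2160), (31, 2220), (31, 2730), (31, 4510)}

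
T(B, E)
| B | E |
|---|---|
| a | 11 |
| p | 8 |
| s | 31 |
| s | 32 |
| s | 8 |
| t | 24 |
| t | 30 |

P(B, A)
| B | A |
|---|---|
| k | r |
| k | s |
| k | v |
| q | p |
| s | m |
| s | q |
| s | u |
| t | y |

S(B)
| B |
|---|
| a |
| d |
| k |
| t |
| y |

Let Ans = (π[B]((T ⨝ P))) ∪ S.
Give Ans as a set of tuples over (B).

T ⋈ P (natural join on B): {(s, 31, m), (s, 31, q), (s, 31, u), (s, 32, m), (s, 32, q), (s, 32, u), (s, 8, m), (s, 8, q), (s, 8, u), (t, 24, y), (t, 30, y)}
π[B]: project onto (B) (9 duplicate(s) eliminated) → {s, t}
Taking the union: {a, d, k, s, t, y}

{a, d, k, s, t, y}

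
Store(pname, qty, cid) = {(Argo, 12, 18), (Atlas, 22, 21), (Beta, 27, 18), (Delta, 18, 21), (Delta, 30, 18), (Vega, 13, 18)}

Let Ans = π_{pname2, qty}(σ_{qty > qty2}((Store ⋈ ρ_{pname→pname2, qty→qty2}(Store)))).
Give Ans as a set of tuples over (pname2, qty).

{(Argo, 13), (Argo, 27), (Argo, 30), (Beta, 30), (Delta, 22), (Vega, 27), (Vega, 30)}

ρ[pname→pname2, qty→qty2]: schema becomes (pname2, qty2, cid); tuples unchanged.
Store ⋈ ρ_{pname→pname2, qty→qty2}(Store) (natural join on cid): {(Argo, 12, 18, Argo, 12), (Argo, 12, 18, Beta, 27), (Argo, 12, 18, Delta, 30), (Argo, 12, 18, Vega, 13), (Atlas, 22, 21, Atlas, 22), (Atlas, 22, 21, Delta, 18), (Beta, 27, 18, Argo, 12), (Beta, 27, 18, Beta, 27), (Beta, 27, 18, Delta, 30), (Beta, 27, 18, Vega, 13), (Delta, 18, 21, Atlas, 22), (Delta, 18, 21, Delta, 18), (Delta, 30, 18, Argo, 12), (Delta, 30, 18, Beta, 27), (Delta, 30, 18, Delta, 30), (Delta, 30, 18, Vega, 13), (Vega, 13, 18, Argo, 12), (Vega, 13, 18, Beta, 27), (Vega, 13, 18, Delta, 30), (Vega, 13, 18, Vega, 13)}
Apply σ_{qty > qty2}; surviving tuples: {(Atlas, 22, 21, Delta, 18), (Beta, 27, 18, Argo, 12), (Beta, 27, 18, Vega, 13), (Delta, 30, 18, Argo, 12), (Delta, 30, 18, Beta, 27), (Delta, 30, 18, Vega, 13), (Vega, 13, 18, Argo, 12)}
π[pname2, qty]: project onto (pname2, qty) → {(Argo, 13), (Argo, 27), (Argo, 30), (Beta, 30), (Delta, 22), (Vega, 27), (Vega, 30)}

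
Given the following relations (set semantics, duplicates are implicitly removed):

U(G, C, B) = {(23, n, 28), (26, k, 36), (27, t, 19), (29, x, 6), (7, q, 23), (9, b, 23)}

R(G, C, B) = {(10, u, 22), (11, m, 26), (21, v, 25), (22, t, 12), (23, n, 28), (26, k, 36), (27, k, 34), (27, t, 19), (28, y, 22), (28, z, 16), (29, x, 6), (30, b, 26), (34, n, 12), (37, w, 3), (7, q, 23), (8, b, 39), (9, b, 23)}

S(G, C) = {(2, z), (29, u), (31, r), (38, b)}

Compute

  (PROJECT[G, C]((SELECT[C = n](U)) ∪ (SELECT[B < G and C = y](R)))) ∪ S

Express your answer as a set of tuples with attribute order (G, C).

σ[C = n]: keep tuples satisfying C = n → {(23, n, 28)}
σ[B < G and C = y]: keep tuples satisfying B < G and C = y → {(28, y, 22)}
Taking the union: {(23, n, 28), (28, y, 22)}
π[G, C]: project onto (G, C) → {(23, n), (28, y)}
Taking the union: {(2, z), (23, n), (28, y), (29, u), (31, r), (38, b)}

{(2, z), (23, n), (28, y), (29, u), (31, r), (38, b)}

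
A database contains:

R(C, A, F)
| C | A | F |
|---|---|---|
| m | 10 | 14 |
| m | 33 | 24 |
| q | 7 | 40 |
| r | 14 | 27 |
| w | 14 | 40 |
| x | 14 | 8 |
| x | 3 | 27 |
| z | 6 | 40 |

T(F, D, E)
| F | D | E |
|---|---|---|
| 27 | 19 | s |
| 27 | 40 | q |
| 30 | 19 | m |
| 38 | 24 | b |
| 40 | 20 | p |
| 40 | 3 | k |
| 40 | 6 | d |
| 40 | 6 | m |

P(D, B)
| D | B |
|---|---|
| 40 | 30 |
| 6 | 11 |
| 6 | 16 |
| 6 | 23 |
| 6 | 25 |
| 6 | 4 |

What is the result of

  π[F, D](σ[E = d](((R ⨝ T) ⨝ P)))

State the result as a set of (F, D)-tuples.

{(40, 6)}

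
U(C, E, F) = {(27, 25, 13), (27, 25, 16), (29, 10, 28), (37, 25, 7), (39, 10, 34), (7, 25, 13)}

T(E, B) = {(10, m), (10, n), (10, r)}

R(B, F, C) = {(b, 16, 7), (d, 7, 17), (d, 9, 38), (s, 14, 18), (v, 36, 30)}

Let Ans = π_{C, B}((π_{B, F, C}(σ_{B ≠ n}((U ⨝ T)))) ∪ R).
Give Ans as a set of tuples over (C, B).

Joining U and T on E yields {(29, 10, 28, m), (29, 10, 28, n), (29, 10, 28, r), (39, 10, 34, m), (39, 10, 34, n), (39, 10, 34, r)}.
σ[B ≠ n]: keep tuples satisfying B ≠ n → {(29, 10, 28, m), (29, 10, 28, r), (39, 10, 34, m), (39, 10, 34, r)}
π[B, F, C]: project onto (B, F, C) → {(m, 28, 29), (m, 34, 39), (r, 28, 29), (r, 34, 39)}
Set union of the two operands is {(b, 16, 7), (d, 7, 17), (d, 9, 38), (m, 28, 29), (m, 34, 39), (r, 28, 29), (r, 34, 39), (s, 14, 18), (v, 36, 30)}.
π[C, B]: project onto (C, B) → {(17, d), (18, s), (29, m), (29, r), (30, v), (38, d), (39, m), (39, r), (7, b)}

{(17, d), (18, s), (29, m), (29, r), (30, v), (38, d), (39, m), (39, r), (7, b)}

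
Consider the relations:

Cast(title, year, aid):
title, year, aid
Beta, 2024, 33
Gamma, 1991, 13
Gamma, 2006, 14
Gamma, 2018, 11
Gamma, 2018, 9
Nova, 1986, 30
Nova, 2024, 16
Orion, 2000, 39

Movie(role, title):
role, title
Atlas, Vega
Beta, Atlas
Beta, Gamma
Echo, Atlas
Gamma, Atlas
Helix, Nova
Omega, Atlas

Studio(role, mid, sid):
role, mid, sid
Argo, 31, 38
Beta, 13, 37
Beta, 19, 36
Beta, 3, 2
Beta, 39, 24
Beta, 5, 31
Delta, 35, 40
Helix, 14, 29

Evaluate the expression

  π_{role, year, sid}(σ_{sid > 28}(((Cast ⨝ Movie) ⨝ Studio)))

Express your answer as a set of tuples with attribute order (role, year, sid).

Joining Cast and Movie on title yields {(Gamma, 1991, 13, Beta), (Gamma, 2006, 14, Beta), (Gamma, 2018, 11, Beta), (Gamma, 2018, 9, Beta), (Nova, 1986, 30, Helix), (Nova, 2024, 16, Helix)}.
Joining (Cast ⨝ Movie) and Studio on role yields {(Gamma, 1991, 13, Beta, 13, 37), (Gamma, 1991, 13, Beta, 19, 36), (Gamma, 1991, 13, Beta, 3, 2), (Gamma, 1991, 13, Beta, 39, 24), (Gamma, 1991, 13, Beta, 5, 31), (Gamma, 2006, 14, Beta, 13, 37), (Gamma, 2006, 14, Beta, 19, 36), (Gamma, 2006, 14, Beta, 3, 2), (Gamma, 2006, 14, Beta, 39, 24), (Gamma, 2006, 14, Beta, 5, 31), (Gamma, 2018, 11, Beta, 13, 37), (Gamma, 2018, 11, Beta, 19, 36), (Gamma, 2018, 11, Beta, 3, 2), (Gamma, 2018, 11, Beta, 39, 24), (Gamma, 2018, 11, Beta, 5, 31), (Gamma, 2018, 9, Beta, 13, 37), (Gamma, 2018, 9, Beta, 19, 36), (Gamma, 2018, 9, Beta, 3, 2), (Gamma, 2018, 9, Beta, 39, 24), (Gamma, 2018, 9, Beta, 5, 31), (Nova, 1986, 30, Helix, 14, 29), (Nova, 2024, 16, Helix, 14, 29)}.
Apply σ_{sid > 28}; surviving tuples: {(Gamma, 1991, 13, Beta, 13, 37), (Gamma, 1991, 13, Beta, 19, 36), (Gamma, 1991, 13, Beta, 5, 31), (Gamma, 2006, 14, Beta, 13, 37), (Gamma, 2006, 14, Beta, 19, 36), (Gamma, 2006, 14, Beta, 5, 31), (Gamma, 2018, 11, Beta, 13, 37), (Gamma, 2018, 11, Beta, 19, 36), (Gamma, 2018, 11, Beta, 5, 31), (Gamma, 2018, 9, Beta, 13, 37), (Gamma, 2018, 9, Beta, 19, 36), (Gamma, 2018, 9, Beta, 5, 31), (Nova, 1986, 30, Helix, 14, 29), (Nova, 2024, 16, Helix, 14, 29)}
Projecting to role, year, sid (3 duplicate(s) eliminated): {(Beta, 1991, 31), (Beta, 1991, 36), (Beta, 1991, 37), (Beta, 2006, 31), (Beta, 2006, 36), (Beta, 2006, 37), (Beta, 2018, 31), (Beta, 2018, 36), (Beta, 2018, 37), (Helix, 1986, 29), (Helix, 2024, 29)}

{(Beta, 1991, 31), (Beta, 1991, 36), (Beta, 1991, 37), (Beta, 2006, 31), (Beta, 2006, 36), (Beta, 2006, 37), (Beta, 2018, 31), (Beta, 2018, 36), (Beta, 2018, 37), (Helix, 1986, 29), (Helix, 2024, 29)}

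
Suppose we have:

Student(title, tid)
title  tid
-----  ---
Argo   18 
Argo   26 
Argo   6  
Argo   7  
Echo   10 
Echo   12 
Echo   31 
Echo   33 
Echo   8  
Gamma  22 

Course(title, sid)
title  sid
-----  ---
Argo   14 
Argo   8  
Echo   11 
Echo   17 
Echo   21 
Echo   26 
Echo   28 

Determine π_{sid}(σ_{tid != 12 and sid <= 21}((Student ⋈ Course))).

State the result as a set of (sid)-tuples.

{11, 14, 17, 21, 8}

Joining Student and Course on title yields {(Argo, 18, 14), (Argo, 18, 8), (Argo, 26, 14), (Argo, 26, 8), (Argo, 6, 14), (Argo, 6, 8), (Argo, 7, 14), (Argo, 7, 8), (Echo, 10, 11), (Echo, 10, 17), (Echo, 10, 21), (Echo, 10, 26), (Echo, 10, 28), (Echo, 12, 11), (Echo, 12, 17), (Echo, 12, 21), (Echo, 12, 26), (Echo, 12, 28), (Echo, 31, 11), (Echo, 31, 17), (Echo, 31, 21), (Echo, 31, 26), (Echo, 31, 28), (Echo, 33, 11), (Echo, 33, 17), (Echo, 33, 21), (Echo, 33, 26), (Echo, 33, 28), (Echo, 8, 11), (Echo, 8, 17), (Echo, 8, 21), (Echo, 8, 26), (Echo, 8, 28)}.
Selection tid != 12 and sid <= 21: {(Argo, 18, 14), (Argo, 18, 8), (Argo, 26, 14), (Argo, 26, 8), (Argo, 6, 14), (Argo, 6, 8), (Argo, 7, 14), (Argo, 7, 8), (Echo, 10, 11), (Echo, 10, 17), (Echo, 10, 21), (Echo, 31, 11), (Echo, 31, 17), (Echo, 31, 21), (Echo, 33, 11), (Echo, 33, 17), (Echo, 33, 21), (Echo, 8, 11), (Echo, 8, 17), (Echo, 8, 21)}
Projecting to sid (15 duplicate(s) eliminated): {11, 14, 17, 21, 8}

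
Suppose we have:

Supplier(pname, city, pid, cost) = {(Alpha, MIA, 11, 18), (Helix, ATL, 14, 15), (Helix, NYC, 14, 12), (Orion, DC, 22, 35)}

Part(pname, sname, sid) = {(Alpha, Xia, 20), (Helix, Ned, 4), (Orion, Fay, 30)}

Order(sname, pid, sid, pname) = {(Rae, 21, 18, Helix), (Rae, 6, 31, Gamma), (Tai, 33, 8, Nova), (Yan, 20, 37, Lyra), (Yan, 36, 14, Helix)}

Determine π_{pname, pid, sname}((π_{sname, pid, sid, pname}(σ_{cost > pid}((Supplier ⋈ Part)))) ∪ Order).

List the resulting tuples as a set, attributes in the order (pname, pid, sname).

Natural join on pname: {(Alpha, MIA, 11, 18, Xia, 20), (Helix, ATL, 14, 15, Ned, 4), (Helix, NYC, 14, 12, Ned, 4), (Orion, DC, 22, 35, Fay, 30)}
Selection cost > pid: {(Alpha, MIA, 11, 18, Xia, 20), (Helix, ATL, 14, 15, Ned, 4), (Orion, DC, 22, 35, Fay, 30)}
Projecting to sname, pid, sid, pname: {(Fay, 22, 30, Orion), (Ned, 14, 4, Helix), (Xia, 11, 20, Alpha)}
Union: {(Fay, 22, 30, Orion), (Ned, 14, 4, Helix), (Xia, 11, 20, Alpha)} with {(Rae, 21, 18, Helix), (Rae, 6, 31, Gamma), (Tai, 33, 8, Nova), (Yan, 20, 37, Lyra), (Yan, 36, 14, Helix)} → {(Fay, 22, 30, Orion), (Ned, 14, 4, Helix), (Rae, 21, 18, Helix), (Rae, 6, 31, Gamma), (Tai, 33, 8, Nova), (Xia, 11, 20, Alpha), (Yan, 20, 37, Lyra), (Yan, 36, 14, Helix)}
Projecting to pname, pid, sname: {(Alpha, 11, Xia), (Gamma, 6, Rae), (Helix, 14, Ned), (Helix, 21, Rae), (Helix, 36, Yan), (Lyra, 20, Yan), (Nova, 33, Tai), (Orion, 22, Fay)}

{(Alpha, 11, Xia), (Gamma, 6, Rae), (Helix, 14, Ned), (Helix, 21, Rae), (Helix, 36, Yan), (Lyra, 20, Yan), (Nova, 33, Tai), (Orion, 22, Fay)}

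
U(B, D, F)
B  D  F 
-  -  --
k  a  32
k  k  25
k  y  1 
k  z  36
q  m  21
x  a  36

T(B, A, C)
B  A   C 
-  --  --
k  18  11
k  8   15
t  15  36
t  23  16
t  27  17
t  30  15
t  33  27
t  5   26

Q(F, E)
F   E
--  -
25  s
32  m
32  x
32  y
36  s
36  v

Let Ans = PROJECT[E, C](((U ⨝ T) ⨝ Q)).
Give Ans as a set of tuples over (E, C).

{(m, 11), (m, 15), (s, 11), (s, 15), (v, 11), (v, 15), (x, 11), (x, 15), (y, 11), (y, 15)}

U ⋈ T (natural join on B): {(k, a, 32, 18, 11), (k, a, 32, 8, 15), (k, k, 25, 18, 11), (k, k, 25, 8, 15), (k, y, 1, 18, 11), (k, y, 1, 8, 15), (k, z, 36, 18, 11), (k, z, 36, 8, 15)}
(U ⨝ T) ⋈ Q (natural join on F): {(k, a, 32, 18, 11, m), (k, a, 32, 18, 11, x), (k, a, 32, 18, 11, y), (k, a, 32, 8, 15, m), (k, a, 32, 8, 15, x), (k, a, 32, 8, 15, y), (k, k, 25, 18, 11, s), (k, k, 25, 8, 15, s), (k, z, 36, 18, 11, s), (k, z, 36, 18, 11, v), (k, z, 36, 8, 15, s), (k, z, 36, 8, 15, v)}
Projecting to E, C (2 duplicate(s) eliminated): {(m, 11), (m, 15), (s, 11), (s, 15), (v, 11), (v, 15), (x, 11), (x, 15), (y, 11), (y, 15)}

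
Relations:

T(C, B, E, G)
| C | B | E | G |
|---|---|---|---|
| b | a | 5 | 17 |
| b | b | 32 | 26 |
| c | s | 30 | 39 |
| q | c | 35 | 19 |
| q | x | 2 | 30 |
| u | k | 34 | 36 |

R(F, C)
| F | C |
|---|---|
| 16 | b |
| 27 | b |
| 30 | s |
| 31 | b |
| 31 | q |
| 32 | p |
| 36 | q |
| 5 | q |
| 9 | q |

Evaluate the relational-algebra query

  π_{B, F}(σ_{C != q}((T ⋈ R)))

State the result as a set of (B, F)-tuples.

T ⋈ R (natural join on C): {(b, a, 5, 17, 16), (b, a, 5, 17, 27), (b, a, 5, 17, 31), (b, b, 32, 26, 16), (b, b, 32, 26, 27), (b, b, 32, 26, 31), (q, c, 35, 19, 31), (q, c, 35, 19, 36), (q, c, 35, 19, 5), (q, c, 35, 19, 9), (q, x, 2, 30, 31), (q, x, 2, 30, 36), (q, x, 2, 30, 5), (q, x, 2, 30, 9)}
Apply σ_{C != q}; surviving tuples: {(b, a, 5, 17, 16), (b, a, 5, 17, 27), (b, a, 5, 17, 31), (b, b, 32, 26, 16), (b, b, 32, 26, 27), (b, b, 32, 26, 31)}
Keep only column(s) B, F: {(a, 16), (a, 27), (a, 31), (b, 16), (b, 27), (b, 31)}

{(a, 16), (a, 27), (a, 31), (b, 16), (b, 27), (b, 31)}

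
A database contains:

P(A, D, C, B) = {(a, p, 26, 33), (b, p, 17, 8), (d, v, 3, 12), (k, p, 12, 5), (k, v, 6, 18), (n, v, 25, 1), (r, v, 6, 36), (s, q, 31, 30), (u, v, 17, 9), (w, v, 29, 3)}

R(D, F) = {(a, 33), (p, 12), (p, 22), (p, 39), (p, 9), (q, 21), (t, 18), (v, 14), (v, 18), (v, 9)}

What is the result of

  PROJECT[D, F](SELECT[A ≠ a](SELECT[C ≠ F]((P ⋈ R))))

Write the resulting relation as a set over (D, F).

{(p, 12), (p, 22), (p, 39), (p, 9), (q, 21), (v, 14), (v, 18), (v, 9)}

P ⋈ R (natural join on D): {(a, p, 26, 33, 12), (a, p, 26, 33, 22), (a, p, 26, 33, 39), (a, p, 26, 33, 9), (b, p, 17, 8, 12), (b, p, 17, 8, 22), (b, p, 17, 8, 39), (b, p, 17, 8, 9), (d, v, 3, 12, 14), (d, v, 3, 12, 18), (d, v, 3, 12, 9), (k, p, 12, 5, 12), (k, p, 12, 5, 22), (k, p, 12, 5, 39), (k, p, 12, 5, 9), (k, v, 6, 18, 14), (k, v, 6, 18, 18), (k, v, 6, 18, 9), (n, v, 25, 1, 14), (n, v, 25, 1, 18), (n, v, 25, 1, 9), (r, v, 6, 36, 14), (r, v, 6, 36, 18), (r, v, 6, 36, 9), (s, q, 31, 30, 21), (u, v, 17, 9, 14), (u, v, 17, 9, 18), (u, v, 17, 9, 9), (w, v, 29, 3, 14), (w, v, 29, 3, 18), (w, v, 29, 3, 9)}
Filtering on C ≠ F leaves {(a, p, 26, 33, 12), (a, p, 26, 33, 22), (a, p, 26, 33, 39), (a, p, 26, 33, 9), (b, p, 17, 8, 12), (b, p, 17, 8, 22), (b, p, 17, 8, 39), (b, p, 17, 8, 9), (d, v, 3, 12, 14), (d, v, 3, 12, 18), (d, v, 3, 12, 9), (k, p, 12, 5, 22), (k, p, 12, 5, 39), (k, p, 12, 5, 9), (k, v, 6, 18, 14), (k, v, 6, 18, 18), (k, v, 6, 18, 9), (n, v, 25, 1, 14), (n, v, 25, 1, 18), (n, v, 25, 1, 9), (r, v, 6, 36, 14), (r, v, 6, 36, 18), (r, v, 6, 36, 9), (s, q, 31, 30, 21), (u, v, 17, 9, 14), (u, v, 17, 9, 18), (u, v, 17, 9, 9), (w, v, 29, 3, 14), (w, v, 29, 3, 18), (w, v, 29, 3, 9)}.
Filtering on A ≠ a leaves {(b, p, 17, 8, 12), (b, p, 17, 8, 22), (b, p, 17, 8, 39), (b, p, 17, 8, 9), (d, v, 3, 12, 14), (d, v, 3, 12, 18), (d, v, 3, 12, 9), (k, p, 12, 5, 22), (k, p, 12, 5, 39), (k, p, 12, 5, 9), (k, v, 6, 18, 14), (k, v, 6, 18, 18), (k, v, 6, 18, 9), (n, v, 25, 1, 14), (n, v, 25, 1, 18), (n, v, 25, 1, 9), (r, v, 6, 36, 14), (r, v, 6, 36, 18), (r, v, 6, 36, 9), (s, q, 31, 30, 21), (u, v, 17, 9, 14), (u, v, 17, 9, 18), (u, v, 17, 9, 9), (w, v, 29, 3, 14), (w, v, 29, 3, 18), (w, v, 29, 3, 9)}.
Projecting to D, F (18 duplicate(s) eliminated): {(p, 12), (p, 22), (p, 39), (p, 9), (q, 21), (v, 14), (v, 18), (v, 9)}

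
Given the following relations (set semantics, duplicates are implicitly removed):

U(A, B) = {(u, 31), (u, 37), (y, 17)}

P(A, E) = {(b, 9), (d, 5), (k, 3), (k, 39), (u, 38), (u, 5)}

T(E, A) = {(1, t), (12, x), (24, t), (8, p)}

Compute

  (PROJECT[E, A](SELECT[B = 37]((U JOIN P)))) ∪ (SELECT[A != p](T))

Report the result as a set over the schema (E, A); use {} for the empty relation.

Natural join on A: {(u, 31, 38), (u, 31, 5), (u, 37, 38), (u, 37, 5)}
Selection B = 37: {(u, 37, 38), (u, 37, 5)}
Keep only column(s) E, A: {(38, u), (5, u)}
Selection A != p: {(1, t), (12, x), (24, t)}
Set union of the two operands is {(1, t), (12, x), (24, t), (38, u), (5, u)}.

{(1, t), (12, x), (24, t), (38, u), (5, u)}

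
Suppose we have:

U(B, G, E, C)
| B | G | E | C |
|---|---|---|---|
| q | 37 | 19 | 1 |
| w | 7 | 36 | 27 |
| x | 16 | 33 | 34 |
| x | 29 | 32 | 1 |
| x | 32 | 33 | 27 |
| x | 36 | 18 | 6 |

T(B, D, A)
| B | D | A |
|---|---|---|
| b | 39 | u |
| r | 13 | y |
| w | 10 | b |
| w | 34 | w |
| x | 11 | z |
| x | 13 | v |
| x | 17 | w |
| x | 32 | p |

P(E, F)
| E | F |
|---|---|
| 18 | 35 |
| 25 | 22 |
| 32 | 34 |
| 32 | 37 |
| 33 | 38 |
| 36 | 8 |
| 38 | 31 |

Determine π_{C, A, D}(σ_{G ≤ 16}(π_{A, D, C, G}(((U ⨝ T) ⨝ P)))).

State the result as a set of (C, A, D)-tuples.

{(27, b, 10), (27, w, 34), (34, p, 32), (34, v, 13), (34, w, 17), (34, z, 11)}

Joining U and T on B yields {(w, 7, 36, 27, 10, b), (w, 7, 36, 27, 34, w), (x, 16, 33, 34, 11, z), (x, 16, 33, 34, 13, v), (x, 16, 33, 34, 17, w), (x, 16, 33, 34, 32, p), (x, 29, 32, 1, 11, z), (x, 29, 32, 1, 13, v), (x, 29, 32, 1, 17, w), (x, 29, 32, 1, 32, p), (x, 32, 33, 27, 11, z), (x, 32, 33, 27, 13, v), (x, 32, 33, 27, 17, w), (x, 32, 33, 27, 32, p), (x, 36, 18, 6, 11, z), (x, 36, 18, 6, 13, v), (x, 36, 18, 6, 17, w), (x, 36, 18, 6, 32, p)}.
Joining (U ⨝ T) and P on E yields {(w, 7, 36, 27, 10, b, 8), (w, 7, 36, 27, 34, w, 8), (x, 16, 33, 34, 11, z, 38), (x, 16, 33, 34, 13, v, 38), (x, 16, 33, 34, 17, w, 38), (x, 16, 33, 34, 32, p, 38), (x, 29, 32, 1, 11, z, 34), (x, 29, 32, 1, 11, z, 37), (x, 29, 32, 1, 13, v, 34), (x, 29, 32, 1, 13, v, 37), (x, 29, 32, 1, 17, w, 34), (x, 29, 32, 1, 17, w, 37), (x, 29, 32, 1, 32, p, 34), (x, 29, 32, 1, 32, p, 37), (x, 32, 33, 27, 11, z, 38), (x, 32, 33, 27, 13, v, 38), (x, 32, 33, 27, 17, w, 38), (x, 32, 33, 27, 32, p, 38), (x, 36, 18, 6, 11, z, 35), (x, 36, 18, 6, 13, v, 35), (x, 36, 18, 6, 17, w, 35), (x, 36, 18, 6, 32, p, 35)}.
Keep only column(s) A, D, C, G (4 duplicate(s) eliminated): {(b, 10, 27, 7), (p, 32, 1, 29), (p, 32, 27, 32), (p, 32, 34, 16), (p, 32, 6, 36), (v, 13, 1, 29), (v, 13, 27, 32), (v, 13, 34, 16), (v, 13, 6, 36), (w, 17, 1, 29), (w, 17, 27, 32), (w, 17, 34, 16), (w, 17, 6, 36), (w, 34, 27, 7), (z, 11, 1, 29), (z, 11, 27, 32), (z, 11, 34, 16), (z, 11, 6, 36)}
Filtering on G ≤ 16 leaves {(b, 10, 27, 7), (p, 32, 34, 16), (v, 13, 34, 16), (w, 17, 34, 16), (w, 34, 27, 7), (z, 11, 34, 16)}.
Keep only column(s) C, A, D: {(27, b, 10), (27, w, 34), (34, p, 32), (34, v, 13), (34, w, 17), (34, z, 11)}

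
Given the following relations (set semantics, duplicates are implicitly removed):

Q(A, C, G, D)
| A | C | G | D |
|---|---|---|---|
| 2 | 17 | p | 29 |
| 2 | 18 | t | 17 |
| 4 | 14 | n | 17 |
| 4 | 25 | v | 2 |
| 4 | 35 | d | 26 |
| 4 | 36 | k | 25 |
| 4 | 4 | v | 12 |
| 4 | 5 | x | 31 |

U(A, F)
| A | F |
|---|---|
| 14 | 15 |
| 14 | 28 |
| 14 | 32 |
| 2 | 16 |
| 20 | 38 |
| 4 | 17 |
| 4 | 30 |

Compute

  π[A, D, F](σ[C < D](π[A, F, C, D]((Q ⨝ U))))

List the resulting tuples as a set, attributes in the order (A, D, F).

{(2, 29, 16), (4, 12, 17), (4, 12, 30), (4, 17, 17), (4, 17, 30), (4, 31, 17), (4, 31, 30)}

Q ⋈ U (natural join on A): {(2, 17, p, 29, 16), (2, 18, t, 17, 16), (4, 14, n, 17, 17), (4, 14, n, 17, 30), (4, 25, v, 2, 17), (4, 25, v, 2, 30), (4, 35, d, 26, 17), (4, 35, d, 26, 30), (4, 36, k, 25, 17), (4, 36, k, 25, 30), (4, 4, v, 12, 17), (4, 4, v, 12, 30), (4, 5, x, 31, 17), (4, 5, x, 31, 30)}
π[A, F, C, D]: project onto (A, F, C, D) → {(2, 16, 17, 29), (2, 16, 18, 17), (4, 17, 14, 17), (4, 17, 25, 2), (4, 17, 35, 26), (4, 17, 36, 25), (4, 17, 4, 12), (4, 17, 5, 31), (4, 30, 14, 17), (4, 30, 25, 2), (4, 30, 35, 26), (4, 30, 36, 25), (4, 30, 4, 12), (4, 30, 5, 31)}
Filtering on C < D leaves {(2, 16, 17, 29), (4, 17, 14, 17), (4, 17, 4, 12), (4, 17, 5, 31), (4, 30, 14, 17), (4, 30, 4, 12), (4, 30, 5, 31)}.
π[A, D, F]: project onto (A, D, F) → {(2, 29, 16), (4, 12, 17), (4, 12, 30), (4, 17, 17), (4, 17, 30), (4, 31, 17), (4, 31, 30)}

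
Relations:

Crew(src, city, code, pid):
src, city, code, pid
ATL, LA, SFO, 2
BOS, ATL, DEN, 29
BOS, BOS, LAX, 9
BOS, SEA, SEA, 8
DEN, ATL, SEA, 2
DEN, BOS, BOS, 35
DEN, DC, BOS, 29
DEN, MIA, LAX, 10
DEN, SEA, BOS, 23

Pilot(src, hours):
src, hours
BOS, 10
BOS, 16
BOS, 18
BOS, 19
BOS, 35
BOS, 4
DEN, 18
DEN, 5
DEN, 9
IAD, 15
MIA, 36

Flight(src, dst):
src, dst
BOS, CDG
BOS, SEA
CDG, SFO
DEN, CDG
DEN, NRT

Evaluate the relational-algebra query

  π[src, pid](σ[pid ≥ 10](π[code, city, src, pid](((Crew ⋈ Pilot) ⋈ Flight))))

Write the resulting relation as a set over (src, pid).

{(BOS, 29), (DEN, 10), (DEN, 23), (DEN, 29), (DEN, 35)}

Natural join on src: {(BOS, ATL, DEN, 29, 10), (BOS, ATL, DEN, 29, 16), (BOS, ATL, DEN, 29, 18), (BOS, ATL, DEN, 29, 19), (BOS, ATL, DEN, 29, 35), (BOS, ATL, DEN, 29, 4), (BOS, BOS, LAX, 9, 10), (BOS, BOS, LAX, 9, 16), (BOS, BOS, LAX, 9, 18), (BOS, BOS, LAX, 9, 19), (BOS, BOS, LAX, 9, 35), (BOS, BOS, LAX, 9, 4), (BOS, SEA, SEA, 8, 10), (BOS, SEA, SEA, 8, 16), (BOS, SEA, SEA, 8, 18), (BOS, SEA, SEA, 8, 19), (BOS, SEA, SEA, 8, 35), (BOS, SEA, SEA, 8, 4), (DEN, ATL, SEA, 2, 18), (DEN, ATL, SEA, 2, 5), (DEN, ATL, SEA, 2, 9), (DEN, BOS, BOS, 35, 18), (DEN, BOS, BOS, 35, 5), (DEN, BOS, BOS, 35, 9), (DEN, DC, BOS, 29, 18), (DEN, DC, BOS, 29, 5), (DEN, DC, BOS, 29, 9), (DEN, MIA, LAX, 10, 18), (DEN, MIA, LAX, 10, 5), (DEN, MIA, LAX, 10, 9), (DEN, SEA, BOS, 23, 18), (DEN, SEA, BOS, 23, 5), (DEN, SEA, BOS, 23, 9)}
Natural join on src: {(BOS, ATL, DEN, 29, 10, CDG), (BOS, ATL, DEN, 29, 10, SEA), (BOS, ATL, DEN, 29, 16, CDG), (BOS, ATL, DEN, 29, 16, SEA), (BOS, ATL, DEN, 29, 18, CDG), (BOS, ATL, DEN, 29, 18, SEA), (BOS, ATL, DEN, 29, 19, CDG), (BOS, ATL, DEN, 29, 19, SEA), (BOS, ATL, DEN, 29, 35, CDG), (BOS, ATL, DEN, 29, 35, SEA), (BOS, ATL, DEN, 29, 4, CDG), (BOS, ATL, DEN, 29, 4, SEA), (BOS, BOS, LAX, 9, 10, CDG), (BOS, BOS, LAX, 9, 10, SEA), (BOS, BOS, LAX, 9, 16, CDG), (BOS, BOS, LAX, 9, 16, SEA), (BOS, BOS, LAX, 9, 18, CDG), (BOS, BOS, LAX, 9, 18, SEA), (BOS, BOS, LAX, 9, 19, CDG), (BOS, BOS, LAX, 9, 19, SEA), (BOS, BOS, LAX, 9, 35, CDG), (BOS, BOS, LAX, 9, 35, SEA), (BOS, BOS, LAX, 9, 4, CDG), (BOS, BOS, LAX, 9, 4, SEA), (BOS, SEA, SEA, 8, 10, CDG), (BOS, SEA, SEA, 8, 10, SEA), (BOS, SEA, SEA, 8, 16, CDG), (BOS, SEA, SEA, 8, 16, SEA), (BOS, SEA, SEA, 8, 18, CDG), (BOS, SEA, SEA, 8, 18, SEA), (BOS, SEA, SEA, 8, 19, CDG), (BOS, SEA, SEA, 8, 19, SEA), (BOS, SEA, SEA, 8, 35, CDG), (BOS, SEA, SEA, 8, 35, SEA), (BOS, SEA, SEA, 8, 4, CDG), (BOS, SEA, SEA, 8, 4, SEA), (DEN, ATL, SEA, 2, 18, CDG), (DEN, ATL, SEA, 2, 18, NRT), (DEN, ATL, SEA, 2, 5, CDG), (DEN, ATL, SEA, 2, 5, NRT), (DEN, ATL, SEA, 2, 9, CDG), (DEN, ATL, SEA, 2, 9, NRT), (DEN, BOS, BOS, 35, 18, CDG), (DEN, BOS, BOS, 35, 18, NRT), (DEN, BOS, BOS, 35, 5, CDG), (DEN, BOS, BOS, 35, 5, NRT), (DEN, BOS, BOS, 35, 9, CDG), (DEN, BOS, BOS, 35, 9, NRT), (DEN, DC, BOS, 29, 18, CDG), (DEN, DC, BOS, 29, 18, NRT), (DEN, DC, BOS, 29, 5, CDG), (DEN, DC, BOS, 29, 5, NRT), (DEN, DC, BOS, 29, 9, CDG), (DEN, DC, BOS, 29, 9, NRT), (DEN, MIA, LAX, 10, 18, CDG), (DEN, MIA, LAX, 10, 18, NRT), (DEN, MIA, LAX, 10, 5, CDG), (DEN, MIA, LAX, 10, 5, NRT), (DEN, MIA, LAX, 10, 9, CDG), (DEN, MIA, LAX, 10, 9, NRT), (DEN, SEA, BOS, 23, 18, CDG), (DEN, SEA, BOS, 23, 18, NRT), (DEN, SEA, BOS, 23, 5, CDG), (DEN, SEA, BOS, 23, 5, NRT), (DEN, SEA, BOS, 23, 9, CDG), (DEN, SEA, BOS, 23, 9, NRT)}
Projecting to code, city, src, pid (58 duplicate(s) eliminated): {(BOS, BOS, DEN, 35), (BOS, DC, DEN, 29), (BOS, SEA, DEN, 23), (DEN, ATL, BOS, 29), (LAX, BOS, BOS, 9), (LAX, MIA, DEN, 10), (SEA, ATL, DEN, 2), (SEA, SEA, BOS, 8)}
Filtering on pid ≥ 10 leaves {(BOS, BOS, DEN, 35), (BOS, DC, DEN, 29), (BOS, SEA, DEN, 23), (DEN, ATL, BOS, 29), (LAX, MIA, DEN, 10)}.
Projecting to src, pid: {(BOS, 29), (DEN, 10), (DEN, 23), (DEN, 29), (DEN, 35)}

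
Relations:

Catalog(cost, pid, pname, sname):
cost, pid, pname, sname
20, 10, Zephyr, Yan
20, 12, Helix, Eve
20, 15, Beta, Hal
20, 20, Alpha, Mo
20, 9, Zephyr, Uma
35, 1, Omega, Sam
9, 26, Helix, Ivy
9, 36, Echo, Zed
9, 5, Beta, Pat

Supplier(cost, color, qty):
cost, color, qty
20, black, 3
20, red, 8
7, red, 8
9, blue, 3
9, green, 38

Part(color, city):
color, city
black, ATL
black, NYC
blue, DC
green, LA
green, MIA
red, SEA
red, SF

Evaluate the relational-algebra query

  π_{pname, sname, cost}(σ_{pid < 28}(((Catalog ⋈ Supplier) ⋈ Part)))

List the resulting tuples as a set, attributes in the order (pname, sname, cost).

Natural join on cost: {(20, 10, Zephyr, Yan, black, 3), (20, 10, Zephyr, Yan, red, 8), (20, 12, Helix, Eve, black, 3), (20, 12, Helix, Eve, red, 8), (20, 15, Beta, Hal, black, 3), (20, 15, Beta, Hal, red, 8), (20, 20, Alpha, Mo, black, 3), (20, 20, Alpha, Mo, red, 8), (20, 9, Zephyr, Uma, black, 3), (20, 9, Zephyr, Uma, red, 8), (9, 26, Helix, Ivy, blue, 3), (9, 26, Helix, Ivy, green, 38), (9, 36, Echo, Zed, blue, 3), (9, 36, Echo, Zed, green, 38), (9, 5, Beta, Pat, blue, 3), (9, 5, Beta, Pat, green, 38)}
Natural join on color: {(20, 10, Zephyr, Yan, black, 3, ATL), (20, 10, Zephyr, Yan, black, 3, NYC), (20, 10, Zephyr, Yan, red, 8, SEA), (20, 10, Zephyr, Yan, red, 8, SF), (20, 12, Helix, Eve, black, 3, ATL), (20, 12, Helix, Eve, black, 3, NYC), (20, 12, Helix, Eve, red, 8, SEA), (20, 12, Helix, Eve, red, 8, SF), (20, 15, Beta, Hal, black, 3, ATL), (20, 15, Beta, Hal, black, 3, NYC), (20, 15, Beta, Hal, red, 8, SEA), (20, 15, Beta, Hal, red, 8, SF), (20, 20, Alpha, Mo, black, 3, ATL), (20, 20, Alpha, Mo, black, 3, NYC), (20, 20, Alpha, Mo, red, 8, SEA), (20, 20, Alpha, Mo, red, 8, SF), (20, 9, Zephyr, Uma, black, 3, ATL), (20, 9, Zephyr, Uma, black, 3, NYC), (20, 9, Zephyr, Uma, red, 8, SEA), (20, 9, Zephyr, Uma, red, 8, SF), (9, 26, Helix, Ivy, blue, 3, DC), (9, 26, Helix, Ivy, green, 38, LA), (9, 26, Helix, Ivy, green, 38, MIA), (9, 36, Echo, Zed, blue, 3, DC), (9, 36, Echo, Zed, green, 38, LA), (9, 36, Echo, Zed, green, 38, MIA), (9, 5, Beta, Pat, blue, 3, DC), (9, 5, Beta, Pat, green, 38, LA), (9, 5, Beta, Pat, green, 38, MIA)}
σ[pid < 28]: keep tuples satisfying pid < 28 → {(20, 10, Zephyr, Yan, black, 3, ATL), (20, 10, Zephyr, Yan, black, 3, NYC), (20, 10, Zephyr, Yan, red, 8, SEA), (20, 10, Zephyr, Yan, red, 8, SF), (20, 12, Helix, Eve, black, 3, ATL), (20, 12, Helix, Eve, black, 3, NYC), (20, 12, Helix, Eve, red, 8, SEA), (20, 12, Helix, Eve, red, 8, SF), (20, 15, Beta, Hal, black, 3, ATL), (20, 15, Beta, Hal, black, 3, NYC), (20, 15, Beta, Hal, red, 8, SEA), (20, 15, Beta, Hal, red, 8, SF), (20, 20, Alpha, Mo, black, 3, ATL), (20, 20, Alpha, Mo, black, 3, NYC), (20, 20, Alpha, Mo, red, 8, SEA), (20, 20, Alpha, Mo, red, 8, SF), (20, 9, Zephyr, Uma, black, 3, ATL), (20, 9, Zephyr, Uma, black, 3, NYC), (20, 9, Zephyr, Uma, red, 8, SEA), (20, 9, Zephyr, Uma, red, 8, SF), (9, 26, Helix, Ivy, blue, 3, DC), (9, 26, Helix, Ivy, green, 38, LA), (9, 26, Helix, Ivy, green, 38, MIA), (9, 5, Beta, Pat, blue, 3, DC), (9, 5, Beta, Pat, green, 38, LA), (9, 5, Beta, Pat, green, 38, MIA)}
π_{pname, sname, cost} gives {(Alpha, Mo, 20), (Beta, Hal, 20), (Beta, Pat, 9), (Helix, Eve, 20), (Helix, Ivy, 9), (Zephyr, Uma, 20), (Zephyr, Yan, 20)} (19 duplicate(s) eliminated).

{(Alpha, Mo, 20), (Beta, Hal, 20), (Beta, Pat, 9), (Helix, Eve, 20), (Helix, Ivy, 9), (Zephyr, Uma, 20), (Zephyr, Yan, 20)}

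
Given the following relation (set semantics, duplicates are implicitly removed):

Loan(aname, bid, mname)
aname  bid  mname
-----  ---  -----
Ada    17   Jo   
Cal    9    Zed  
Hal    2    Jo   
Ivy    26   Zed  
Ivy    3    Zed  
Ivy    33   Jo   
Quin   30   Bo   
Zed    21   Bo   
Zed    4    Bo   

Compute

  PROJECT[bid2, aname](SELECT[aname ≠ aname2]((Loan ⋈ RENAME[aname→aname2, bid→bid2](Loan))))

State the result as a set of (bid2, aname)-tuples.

{(17, Hal), (17, Ivy), (2, Ada), (2, Ivy), (21, Quin), (26, Cal), (3, Cal), (30, Zed), (33, Ada), (33, Hal), (4, Quin), (9, Ivy)}

ρ[aname→aname2, bid→bid2]: schema becomes (aname2, bid2, mname); tuples unchanged.
Loan ⋈ RENAME[aname→aname2, bid→bid2](Loan) (natural join on mname): {(Ada, 17, Jo, Ada, 17), (Ada, 17, Jo, Hal, 2), (Ada, 17, Jo, Ivy, 33), (Cal, 9, Zed, Cal, 9), (Cal, 9, Zed, Ivy, 26), (Cal, 9, Zed, Ivy, 3), (Hal, 2, Jo, Ada, 17), (Hal, 2, Jo, Hal, 2), (Hal, 2, Jo, Ivy, 33), (Ivy, 26, Zed, Cal, 9), (Ivy, 26, Zed, Ivy, 26), (Ivy, 26, Zed, Ivy, 3), (Ivy, 3, Zed, Cal, 9), (Ivy, 3, Zed, Ivy, 26), (Ivy, 3, Zed, Ivy, 3), (Ivy, 33, Jo, Ada, 17), (Ivy, 33, Jo, Hal, 2), (Ivy, 33, Jo, Ivy, 33), (Quin, 30, Bo, Quin, 30), (Quin, 30, Bo, Zed, 21), (Quin, 30, Bo, Zed, 4), (Zed, 21, Bo, Quin, 30), (Zed, 21, Bo, Zed, 21), (Zed, 21, Bo, Zed, 4), (Zed, 4, Bo, Quin, 30), (Zed, 4, Bo, Zed, 21), (Zed, 4, Bo, Zed, 4)}
Apply σ_{aname ≠ aname2}; surviving tuples: {(Ada, 17, Jo, Hal, 2), (Ada, 17, Jo, Ivy, 33), (Cal, 9, Zed, Ivy, 26), (Cal, 9, Zed, Ivy, 3), (Hal, 2, Jo, Ada, 17), (Hal, 2, Jo, Ivy, 33), (Ivy, 26, Zed, Cal, 9), (Ivy, 3, Zed, Cal, 9), (Ivy, 33, Jo, Ada, 17), (Ivy, 33, Jo, Hal, 2), (Quin, 30, Bo, Zed, 21), (Quin, 30, Bo, Zed, 4), (Zed, 21, Bo, Quin, 30), (Zed, 4, Bo, Quin, 30)}
π[bid2, aname]: project onto (bid2, aname) (2 duplicate(s) eliminated) → {(17, Hal), (17, Ivy), (2, Ada), (2, Ivy), (21, Quin), (26, Cal), (3, Cal), (30, Zed), (33, Ada), (33, Hal), (4, Quin), (9, Ivy)}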